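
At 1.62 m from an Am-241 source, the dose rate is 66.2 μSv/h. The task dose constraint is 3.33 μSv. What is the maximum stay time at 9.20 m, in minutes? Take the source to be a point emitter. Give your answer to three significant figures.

Applying the 1/r² law, rate at 9.20 m:
(1.62/9.20)² = 0.03101, so 66.2 × 0.03101 = 2.053 μSv/h.
Stay time = 3.33 μSv ÷ 2.053 μSv/h = 1.622 h = 97.32 min.

97.3 min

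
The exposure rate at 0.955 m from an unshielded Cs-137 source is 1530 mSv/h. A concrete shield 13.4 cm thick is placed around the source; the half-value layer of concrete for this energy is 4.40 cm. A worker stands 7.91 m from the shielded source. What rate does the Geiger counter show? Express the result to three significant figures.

Distance alone: (0.955/7.91)² = 0.01458, so 1530 × 0.01458 = 22.31 mSv/h.
Shield: 13.4/4.40 = 3.045 half-value layers → attenuation 2^(−3.045) = 0.1212.
Combined: 22.31 × 0.1212 = 2.704 mSv/h.

2.70 mSv/h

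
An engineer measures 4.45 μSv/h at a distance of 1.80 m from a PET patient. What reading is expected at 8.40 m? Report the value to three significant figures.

0.204 μSv/h

Applying the 1/r² law, the rate at 8.40 m is
(1.80/8.40)² = 0.04592, so 4.45 × 0.04592 = 0.2043 μSv/h.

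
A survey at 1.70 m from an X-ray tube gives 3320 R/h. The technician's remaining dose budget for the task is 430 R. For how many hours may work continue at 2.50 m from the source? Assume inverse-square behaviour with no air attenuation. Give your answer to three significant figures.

Since intensity falls as 1/r², rate at 2.50 m:
3320 × (1.70/2.50)² = 3320 × 0.4624 = 1535 R/h.
Stay time = 430 R ÷ 1535 R/h = 0.2801 h.

0.280 h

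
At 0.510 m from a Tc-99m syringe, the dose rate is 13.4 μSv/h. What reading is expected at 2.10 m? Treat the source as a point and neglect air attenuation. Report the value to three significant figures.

Since intensity falls as 1/r², the rate at 2.10 m is
13.4 × (0.510/2.10)² = 13.4 × 0.05898 = 0.7903 μSv/h.

0.790 μSv/h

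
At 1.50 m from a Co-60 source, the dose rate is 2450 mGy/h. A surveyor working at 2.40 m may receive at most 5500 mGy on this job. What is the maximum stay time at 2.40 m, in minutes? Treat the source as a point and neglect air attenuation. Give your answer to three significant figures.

345 min

Applying the 1/r² law, rate at 2.40 m:
(1.50/2.40)² = 0.3906, so 2450 × 0.3906 = 957.0 mGy/h.
Stay time = 5500 mGy ÷ 957.0 mGy/h = 5.747 h = 344.8 min.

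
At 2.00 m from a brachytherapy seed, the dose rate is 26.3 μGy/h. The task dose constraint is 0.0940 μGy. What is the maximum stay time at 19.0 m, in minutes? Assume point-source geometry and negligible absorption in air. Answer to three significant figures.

19.4 min

By the inverse-square law, rate at 19.0 m:
26.3 × (2.00/19.0)² = 26.3 × 0.01108 = 0.2914 μGy/h.
Stay time = 0.0940 μGy ÷ 0.2914 μGy/h = 0.3226 h = 19.36 min.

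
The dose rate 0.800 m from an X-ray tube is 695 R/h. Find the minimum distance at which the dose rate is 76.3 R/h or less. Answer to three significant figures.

Since intensity falls as 1/r², d₂ = d₁·√(I₁/I₂).
I₁/I₂ = 695/76.3 = 9.109, so d₂ = 0.800 × √9.109 = 2.414 m.

2.41 m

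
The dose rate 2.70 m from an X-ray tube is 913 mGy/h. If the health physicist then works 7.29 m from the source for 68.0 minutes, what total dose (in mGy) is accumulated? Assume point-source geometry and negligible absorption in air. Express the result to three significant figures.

142 mGy

By the inverse-square law, rate at 7.29 m:
(2.70/7.29)² = 0.1372, so 913 × 0.1372 = 125.3 mGy/h.
Dose = rate × time = 125.3 mGy/h × 1.133 h = 142.0 mGy.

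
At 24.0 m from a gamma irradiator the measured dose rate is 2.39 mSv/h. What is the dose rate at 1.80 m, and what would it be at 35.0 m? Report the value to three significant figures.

425 mSv/h; 1.12 mSv/h

Applying the 1/r² law,
At 1.80 m: 2.39 × (24.0/1.80)² = 2.39 × 177.8 = 424.9 mSv/h
At 35.0 m: 424.9 × (1.80/35.0)² = 424.9 × 0.002645 = 1.124 mSv/h.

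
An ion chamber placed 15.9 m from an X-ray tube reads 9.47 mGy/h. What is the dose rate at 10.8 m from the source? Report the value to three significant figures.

20.5 mGy/h

Using I₁d₁² = I₂d₂², scaling from 15.9 m to 10.8 m:
9.47 × (15.9/10.8)² = 9.47 × 2.167 = 20.52 mGy/h.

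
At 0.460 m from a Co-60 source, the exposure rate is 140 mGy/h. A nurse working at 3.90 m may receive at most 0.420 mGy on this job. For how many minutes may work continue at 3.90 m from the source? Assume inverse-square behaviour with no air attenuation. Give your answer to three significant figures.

12.9 min

Applying the 1/r² law, rate at 3.90 m:
140 × (0.460/3.90)² = 140 × 0.01391 = 1.947 mGy/h.
Stay time = 0.420 mGy ÷ 1.947 mGy/h = 0.2157 h = 12.94 min.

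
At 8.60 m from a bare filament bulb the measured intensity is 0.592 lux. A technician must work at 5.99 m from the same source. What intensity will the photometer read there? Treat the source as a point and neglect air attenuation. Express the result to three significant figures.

1.22 lux

By the inverse-square law, scaling from 8.60 m to 5.99 m:
0.592 × (8.60/5.99)² = 0.592 × 2.061 = 1.220 lux.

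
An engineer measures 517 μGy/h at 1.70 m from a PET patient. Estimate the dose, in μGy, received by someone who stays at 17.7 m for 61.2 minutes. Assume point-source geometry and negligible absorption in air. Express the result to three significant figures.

4.86 μGy

Applying the 1/r² law, rate at 17.7 m:
517 × (1.70/17.7)² = 517 × 0.009225 = 4.769 μGy/h.
Dose = rate × time = 4.769 μGy/h × 1.020 h = 4.864 μGy.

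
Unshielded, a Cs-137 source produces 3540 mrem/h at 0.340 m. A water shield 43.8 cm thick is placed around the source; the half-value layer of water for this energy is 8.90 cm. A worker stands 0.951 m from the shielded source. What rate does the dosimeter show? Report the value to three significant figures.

14.9 mrem/h

Distance alone: (0.340/0.951)² = 0.1278, so 3540 × 0.1278 = 452.4 mrem/h.
Shield: 43.8/8.90 = 4.921 half-value layers → attenuation 2^(−4.921) = 0.03301.
Combined: 452.4 × 0.03301 = 14.93 mrem/h.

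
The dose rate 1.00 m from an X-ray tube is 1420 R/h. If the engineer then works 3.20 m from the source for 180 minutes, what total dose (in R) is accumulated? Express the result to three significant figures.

416 R

Using I₁d₁² = I₂d₂², rate at 3.20 m:
1420 × (1.00/3.20)² = 1420 × 0.09766 = 138.7 R/h.
Dose = rate × time = 138.7 R/h × 3.000 h = 416.1 R.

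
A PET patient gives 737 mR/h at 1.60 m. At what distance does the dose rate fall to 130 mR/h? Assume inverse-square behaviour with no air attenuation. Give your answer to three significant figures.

3.81 m

Intensity scales as (d₁/d₂)², so d₂ = d₁·√(I₁/I₂).
I₁/I₂ = 737/130 = 5.669, so d₂ = 1.60 × √5.669 = 3.810 m.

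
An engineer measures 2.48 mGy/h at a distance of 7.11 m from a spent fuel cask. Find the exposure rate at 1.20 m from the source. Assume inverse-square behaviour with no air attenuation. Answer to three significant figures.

Applying the 1/r² law, the rate at 1.20 m is
2.48 × (7.11/1.20)² = 2.48 × 35.11 = 87.07 mGy/h.

87.1 mGy/h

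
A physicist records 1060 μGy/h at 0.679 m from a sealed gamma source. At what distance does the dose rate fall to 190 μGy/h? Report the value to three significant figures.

1.60 m

Applying the 1/r² law, d₂ = d₁·√(I₁/I₂).
I₁/I₂ = 1060/190 = 5.579, so d₂ = 0.679 × √5.579 = 1.604 m.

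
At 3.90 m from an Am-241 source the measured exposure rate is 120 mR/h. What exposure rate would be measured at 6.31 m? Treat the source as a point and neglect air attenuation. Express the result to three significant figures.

45.8 mR/h

Since intensity falls as 1/r², scaling from 3.90 m to 6.31 m:
(3.90/6.31)² = 0.3820, so 120 × 0.3820 = 45.84 mR/h.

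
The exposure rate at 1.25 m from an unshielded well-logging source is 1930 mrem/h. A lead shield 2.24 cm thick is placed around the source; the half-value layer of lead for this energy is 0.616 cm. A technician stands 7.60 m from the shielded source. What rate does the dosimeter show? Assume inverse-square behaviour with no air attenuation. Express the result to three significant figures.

Distance alone: 1930 × (1.25/7.60)² = 1930 × 0.02705 = 52.21 mrem/h.
Shield: 2.24/0.616 = 3.636 half-value layers → attenuation 2^(−3.636) = 0.08044.
Combined: 52.21 × 0.08044 = 4.200 mrem/h.

4.20 mrem/h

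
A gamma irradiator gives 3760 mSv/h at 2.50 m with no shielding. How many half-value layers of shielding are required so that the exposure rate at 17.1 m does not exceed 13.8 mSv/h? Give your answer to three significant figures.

At 17.1 m, distance alone gives (2.50/17.1)² = 0.02137, so 3760 × 0.02137 = 80.35 mSv/h.
Further attenuation needed: 80.35/13.8 = 5.822.
n = log₂(5.822) = 2.542 half-value layers.

2.54 half-value layers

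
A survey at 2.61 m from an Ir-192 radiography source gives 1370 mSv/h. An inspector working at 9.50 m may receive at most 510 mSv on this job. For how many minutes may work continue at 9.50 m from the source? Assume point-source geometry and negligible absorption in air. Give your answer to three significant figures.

296 min

Intensity scales as (d₁/d₂)², so rate at 9.50 m:
1370 × (2.61/9.50)² = 1370 × 0.07548 = 103.4 mSv/h.
Stay time = 510 mSv ÷ 103.4 mSv/h = 4.932 h = 295.9 min.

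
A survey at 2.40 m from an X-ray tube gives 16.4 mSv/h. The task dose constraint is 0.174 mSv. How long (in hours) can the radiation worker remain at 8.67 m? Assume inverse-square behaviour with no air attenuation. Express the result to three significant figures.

0.138 h

Applying the 1/r² law, rate at 8.67 m:
(2.40/8.67)² = 0.07663, so 16.4 × 0.07663 = 1.257 mSv/h.
Stay time = 0.174 mSv ÷ 1.257 mSv/h = 0.1384 h.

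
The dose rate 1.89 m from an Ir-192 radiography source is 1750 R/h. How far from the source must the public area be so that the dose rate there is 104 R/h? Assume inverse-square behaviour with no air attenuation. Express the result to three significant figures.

7.75 m

Intensity scales as (d₁/d₂)², so d₂ = d₁·√(I₁/I₂).
I₁/I₂ = 1750/104 = 16.83, so d₂ = 1.89 × √16.83 = 7.754 m.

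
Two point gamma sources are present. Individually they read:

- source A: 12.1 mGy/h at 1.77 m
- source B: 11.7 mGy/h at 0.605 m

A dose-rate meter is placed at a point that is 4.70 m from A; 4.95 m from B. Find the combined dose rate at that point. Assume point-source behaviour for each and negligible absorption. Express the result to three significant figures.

Each source contributes Iᵢ·(dᵢ/rᵢ)²; contributions add.
A: 12.1 × (1.77/4.70)² = 1.716 mGy/h
B: 11.7 × (0.605/4.95)² = 0.1748 mGy/h
Total = 1.716 + 0.1748 = 1.891 mGy/h.

1.89 mGy/h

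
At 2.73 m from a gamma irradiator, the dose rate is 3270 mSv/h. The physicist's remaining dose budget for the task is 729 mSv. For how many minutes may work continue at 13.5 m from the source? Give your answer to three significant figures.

327 min

Applying the 1/r² law, rate at 13.5 m:
(2.73/13.5)² = 0.04089, so 3270 × 0.04089 = 133.7 mSv/h.
Stay time = 729 mSv ÷ 133.7 mSv/h = 5.453 h = 327.2 min.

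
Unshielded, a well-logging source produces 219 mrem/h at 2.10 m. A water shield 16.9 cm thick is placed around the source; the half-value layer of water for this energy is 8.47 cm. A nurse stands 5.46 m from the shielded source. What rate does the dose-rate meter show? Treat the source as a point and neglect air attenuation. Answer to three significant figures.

8.13 mrem/h

Distance alone: (2.10/5.46)² = 0.1479, so 219 × 0.1479 = 32.39 mrem/h.
Shield: 16.9/8.47 = 1.995 half-value layers → attenuation 2^(−1.995) = 0.2509.
Combined: 32.39 × 0.2509 = 8.127 mrem/h.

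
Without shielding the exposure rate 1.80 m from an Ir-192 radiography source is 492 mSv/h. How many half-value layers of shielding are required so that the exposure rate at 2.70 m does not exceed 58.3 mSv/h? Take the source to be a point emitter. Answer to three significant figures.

1.91 half-value layers

At 2.70 m, distance alone gives 492 × (1.80/2.70)² = 492 × 0.4444 = 218.6 mSv/h.
Further attenuation needed: 218.6/58.3 = 3.750.
n = log₂(3.750) = 1.907 half-value layers.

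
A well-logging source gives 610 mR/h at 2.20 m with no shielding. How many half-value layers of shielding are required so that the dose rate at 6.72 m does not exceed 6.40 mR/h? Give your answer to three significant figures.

At 6.72 m, distance alone gives 610 × (2.20/6.72)² = 610 × 0.1072 = 65.39 mR/h.
Further attenuation needed: 65.39/6.40 = 10.22.
n = log₂(10.22) = 3.353 half-value layers.

3.35 half-value layers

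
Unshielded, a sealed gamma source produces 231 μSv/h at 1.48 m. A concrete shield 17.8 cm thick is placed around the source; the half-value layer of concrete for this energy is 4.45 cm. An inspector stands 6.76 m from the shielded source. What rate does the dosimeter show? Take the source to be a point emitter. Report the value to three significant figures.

Distance alone: (1.48/6.76)² = 0.04793, so 231 × 0.04793 = 11.07 μSv/h.
Shield: 17.8/4.45 = 4.000 half-value layers → attenuation 2^(−4.000) = 0.06250.
Combined: 11.07 × 0.06250 = 0.6919 μSv/h.

0.692 μSv/h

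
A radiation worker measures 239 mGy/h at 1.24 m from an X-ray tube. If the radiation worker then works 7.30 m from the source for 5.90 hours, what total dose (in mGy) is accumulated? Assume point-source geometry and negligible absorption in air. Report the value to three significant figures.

40.7 mGy

Applying the 1/r² law, rate at 7.30 m:
(1.24/7.30)² = 0.02885, so 239 × 0.02885 = 6.895 mGy/h.
Dose = rate × time = 6.895 mGy/h × 5.900 h = 40.68 mGy.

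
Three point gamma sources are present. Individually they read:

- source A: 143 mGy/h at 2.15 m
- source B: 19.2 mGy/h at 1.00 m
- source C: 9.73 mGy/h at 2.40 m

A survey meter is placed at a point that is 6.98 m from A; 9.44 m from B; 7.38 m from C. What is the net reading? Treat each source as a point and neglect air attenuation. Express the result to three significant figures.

By superposition, sum each source's inverse-square contribution:
A: 143 × (2.15/6.98)² = 13.57 mGy/h
B: 19.2 × (1.00/9.44)² = 0.2155 mGy/h
C: 9.73 × (2.40/7.38)² = 1.029 mGy/h
Total = 13.57 + 0.2155 + 1.029 = 14.81 mGy/h.

14.8 mGy/h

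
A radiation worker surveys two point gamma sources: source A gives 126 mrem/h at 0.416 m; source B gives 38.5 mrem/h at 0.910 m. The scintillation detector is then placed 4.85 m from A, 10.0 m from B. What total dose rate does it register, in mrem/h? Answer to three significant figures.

By superposition, sum each source's inverse-square contribution:
A: 126 × (0.416/4.85)² = 0.9270 mrem/h
B: 38.5 × (0.910/10.0)² = 0.3188 mrem/h
Total = 0.9270 + 0.3188 = 1.246 mrem/h.

1.25 mrem/h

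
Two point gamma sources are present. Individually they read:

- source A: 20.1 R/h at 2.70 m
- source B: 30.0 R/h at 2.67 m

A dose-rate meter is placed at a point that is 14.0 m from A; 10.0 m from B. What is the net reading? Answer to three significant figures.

Each source contributes Iᵢ·(dᵢ/rᵢ)²; contributions add.
A: 20.1 × (2.70/14.0)² = 0.7476 R/h
B: 30.0 × (2.67/10.0)² = 2.139 R/h
Total = 0.7476 + 2.139 = 2.887 R/h.

2.89 R/h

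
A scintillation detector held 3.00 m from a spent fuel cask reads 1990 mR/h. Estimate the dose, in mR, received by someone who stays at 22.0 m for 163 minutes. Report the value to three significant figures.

101 mR

Applying the 1/r² law, rate at 22.0 m:
(3.00/22.0)² = 0.01860, so 1990 × 0.01860 = 37.01 mR/h.
Dose = rate × time = 37.01 mR/h × 2.717 h = 100.6 mR.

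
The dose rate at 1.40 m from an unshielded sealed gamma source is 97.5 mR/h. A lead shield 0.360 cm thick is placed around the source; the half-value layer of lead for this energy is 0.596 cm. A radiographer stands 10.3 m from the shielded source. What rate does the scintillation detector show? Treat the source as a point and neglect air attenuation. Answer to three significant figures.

Distance alone: 97.5 × (1.40/10.3)² = 97.5 × 0.01847 = 1.801 mR/h.
Shield: 0.360/0.596 = 0.6040 half-value layers → attenuation 2^(−0.6040) = 0.6579.
Combined: 1.801 × 0.6579 = 1.185 mR/h.

1.19 mR/h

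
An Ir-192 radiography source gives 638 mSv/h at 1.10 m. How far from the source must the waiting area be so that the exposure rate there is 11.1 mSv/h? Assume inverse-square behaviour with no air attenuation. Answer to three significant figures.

Intensity scales as (d₁/d₂)², so d₂ = d₁·√(I₁/I₂).
I₁/I₂ = 638/11.1 = 57.48, so d₂ = 1.10 × √57.48 = 8.340 m.

8.34 m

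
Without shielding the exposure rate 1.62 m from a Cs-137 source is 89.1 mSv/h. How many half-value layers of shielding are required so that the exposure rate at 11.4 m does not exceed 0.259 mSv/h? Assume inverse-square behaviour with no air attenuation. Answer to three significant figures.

At 11.4 m, distance alone gives (1.62/11.4)² = 0.02019, so 89.1 × 0.02019 = 1.799 mSv/h.
Further attenuation needed: 1.799/0.259 = 6.946.
n = log₂(6.946) = 2.796 half-value layers.

2.80 half-value layers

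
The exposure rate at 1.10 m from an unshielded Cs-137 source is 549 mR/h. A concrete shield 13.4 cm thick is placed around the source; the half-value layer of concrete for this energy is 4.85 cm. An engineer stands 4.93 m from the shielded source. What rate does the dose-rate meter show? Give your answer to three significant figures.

4.03 mR/h

Distance alone: 549 × (1.10/4.93)² = 549 × 0.04978 = 27.33 mR/h.
Shield: 13.4/4.85 = 2.763 half-value layers → attenuation 2^(−2.763) = 0.1473.
Combined: 27.33 × 0.1473 = 4.026 mR/h.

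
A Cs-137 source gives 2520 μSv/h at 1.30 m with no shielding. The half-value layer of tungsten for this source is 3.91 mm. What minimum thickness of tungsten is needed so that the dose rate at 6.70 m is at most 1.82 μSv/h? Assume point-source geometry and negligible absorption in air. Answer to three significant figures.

At 6.70 m, distance alone gives 2520 × (1.30/6.70)² = 2520 × 0.03765 = 94.88 μSv/h.
Further attenuation needed: 94.88/1.82 = 52.13.
n = log₂(52.13) = 5.704 half-value layers.
Thickness = 5.704 × 3.91 mm = 22.30 mm.

22.3 mm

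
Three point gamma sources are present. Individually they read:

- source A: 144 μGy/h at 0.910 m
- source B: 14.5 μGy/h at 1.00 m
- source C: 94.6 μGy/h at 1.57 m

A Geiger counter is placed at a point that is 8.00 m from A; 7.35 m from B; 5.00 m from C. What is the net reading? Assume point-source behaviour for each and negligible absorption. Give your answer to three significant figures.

11.5 μGy/h

Each source contributes Iᵢ·(dᵢ/rᵢ)²; contributions add.
A: 144 × (0.910/8.00)² = 1.863 μGy/h
B: 14.5 × (1.00/7.35)² = 0.2684 μGy/h
C: 94.6 × (1.57/5.00)² = 9.327 μGy/h
Total = 1.863 + 0.2684 + 9.327 = 11.46 μGy/h.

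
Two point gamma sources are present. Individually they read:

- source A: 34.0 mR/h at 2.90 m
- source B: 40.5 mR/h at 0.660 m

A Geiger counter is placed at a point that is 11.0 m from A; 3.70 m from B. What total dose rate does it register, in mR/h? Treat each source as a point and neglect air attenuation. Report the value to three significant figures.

3.65 mR/h

Each source contributes Iᵢ·(dᵢ/rᵢ)²; contributions add.
A: 34.0 × (2.90/11.0)² = 2.363 mR/h
B: 40.5 × (0.660/3.70)² = 1.289 mR/h
Total = 2.363 + 1.289 = 3.652 mR/h.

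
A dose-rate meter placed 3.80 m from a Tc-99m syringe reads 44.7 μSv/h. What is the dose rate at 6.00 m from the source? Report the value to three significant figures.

17.9 μSv/h

Applying the 1/r² law, scaling from 3.80 m to 6.00 m:
(3.80/6.00)² = 0.4011, so 44.7 × 0.4011 = 17.93 μSv/h.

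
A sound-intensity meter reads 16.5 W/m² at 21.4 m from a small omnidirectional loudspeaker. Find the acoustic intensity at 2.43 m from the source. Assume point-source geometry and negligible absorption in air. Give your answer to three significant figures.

1280 W/m²

Intensity scales as (d₁/d₂)², so the rate at 2.43 m is
(21.4/2.43)² = 77.56, so 16.5 × 77.56 = 1280 W/m².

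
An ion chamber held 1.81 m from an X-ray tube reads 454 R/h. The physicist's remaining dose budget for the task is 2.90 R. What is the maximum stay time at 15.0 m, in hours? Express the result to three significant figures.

0.439 h

Using I₁d₁² = I₂d₂², rate at 15.0 m:
454 × (1.81/15.0)² = 454 × 0.01456 = 6.610 R/h.
Stay time = 2.90 R ÷ 6.610 R/h = 0.4387 h.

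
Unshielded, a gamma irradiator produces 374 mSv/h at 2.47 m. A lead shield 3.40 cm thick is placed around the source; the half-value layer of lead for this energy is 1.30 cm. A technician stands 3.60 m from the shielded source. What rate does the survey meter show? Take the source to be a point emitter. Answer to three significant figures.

Distance alone: 374 × (2.47/3.60)² = 374 × 0.4707 = 176.0 mSv/h.
Shield: 3.40/1.30 = 2.615 half-value layers → attenuation 2^(−2.615) = 0.1632.
Combined: 176.0 × 0.1632 = 28.72 mSv/h.

28.7 mSv/h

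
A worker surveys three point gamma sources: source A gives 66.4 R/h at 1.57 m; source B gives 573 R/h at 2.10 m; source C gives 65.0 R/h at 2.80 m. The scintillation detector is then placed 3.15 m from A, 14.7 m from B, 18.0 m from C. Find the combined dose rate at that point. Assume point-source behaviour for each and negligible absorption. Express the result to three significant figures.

29.8 R/h

By superposition, sum each source's inverse-square contribution:
A: 66.4 × (1.57/3.15)² = 16.49 R/h
B: 573 × (2.10/14.7)² = 11.69 R/h
C: 65.0 × (2.80/18.0)² = 1.573 R/h
Total = 16.49 + 11.69 + 1.573 = 29.75 R/h.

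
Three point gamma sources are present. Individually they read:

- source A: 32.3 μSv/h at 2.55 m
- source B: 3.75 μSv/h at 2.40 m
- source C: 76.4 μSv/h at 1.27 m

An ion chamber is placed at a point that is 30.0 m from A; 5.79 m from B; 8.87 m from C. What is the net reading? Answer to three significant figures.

2.44 μSv/h

By superposition, sum each source's inverse-square contribution:
A: 32.3 × (2.55/30.0)² = 0.2334 μSv/h
B: 3.75 × (2.40/5.79)² = 0.6443 μSv/h
C: 76.4 × (1.27/8.87)² = 1.566 μSv/h
Total = 0.2334 + 0.6443 + 1.566 = 2.444 μSv/h.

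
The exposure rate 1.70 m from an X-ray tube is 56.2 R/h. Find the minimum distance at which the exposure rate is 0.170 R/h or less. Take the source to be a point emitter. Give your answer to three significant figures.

Since intensity falls as 1/r², d₂ = d₁·√(I₁/I₂).
I₁/I₂ = 56.2/0.170 = 330.6, so d₂ = 1.70 × √330.6 = 30.91 m.

30.9 m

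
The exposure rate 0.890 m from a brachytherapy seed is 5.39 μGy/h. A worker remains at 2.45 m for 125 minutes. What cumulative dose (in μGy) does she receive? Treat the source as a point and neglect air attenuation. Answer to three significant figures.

1.48 μGy

By the inverse-square law, rate at 2.45 m:
5.39 × (0.890/2.45)² = 5.39 × 0.1320 = 0.7115 μGy/h.
Dose = rate × time = 0.7115 μGy/h × 2.083 h = 1.482 μGy.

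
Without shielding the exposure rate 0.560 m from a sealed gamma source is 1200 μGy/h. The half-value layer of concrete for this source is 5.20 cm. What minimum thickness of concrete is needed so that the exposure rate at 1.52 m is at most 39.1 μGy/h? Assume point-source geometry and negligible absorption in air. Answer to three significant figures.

At 1.52 m, distance alone gives (0.560/1.52)² = 0.1357, so 1200 × 0.1357 = 162.8 μGy/h.
Further attenuation needed: 162.8/39.1 = 4.164.
n = log₂(4.164) = 2.058 half-value layers.
Thickness = 2.058 × 5.20 cm = 10.70 cm.

10.7 cm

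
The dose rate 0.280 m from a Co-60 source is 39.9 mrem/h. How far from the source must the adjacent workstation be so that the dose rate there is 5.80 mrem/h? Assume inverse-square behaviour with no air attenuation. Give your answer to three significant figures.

Since intensity falls as 1/r², d₂ = d₁·√(I₁/I₂).
I₁/I₂ = 39.9/5.80 = 6.879, so d₂ = 0.280 × √6.879 = 0.7344 m.

0.734 m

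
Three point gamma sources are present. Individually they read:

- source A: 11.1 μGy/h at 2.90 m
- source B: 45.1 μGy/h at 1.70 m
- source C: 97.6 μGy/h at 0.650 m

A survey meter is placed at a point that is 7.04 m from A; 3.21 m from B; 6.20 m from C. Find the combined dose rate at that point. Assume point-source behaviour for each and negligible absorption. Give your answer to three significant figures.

15.6 μGy/h

By superposition, sum each source's inverse-square contribution:
A: 11.1 × (2.90/7.04)² = 1.884 μGy/h
B: 45.1 × (1.70/3.21)² = 12.65 μGy/h
C: 97.6 × (0.650/6.20)² = 1.073 μGy/h
Total = 1.884 + 12.65 + 1.073 = 15.61 μGy/h.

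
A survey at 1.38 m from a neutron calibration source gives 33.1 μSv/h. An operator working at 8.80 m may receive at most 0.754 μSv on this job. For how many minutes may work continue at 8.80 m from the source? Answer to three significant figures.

Applying the 1/r² law, rate at 8.80 m:
33.1 × (1.38/8.80)² = 33.1 × 0.02459 = 0.8139 μSv/h.
Stay time = 0.754 μSv ÷ 0.8139 μSv/h = 0.9264 h = 55.58 min.

55.6 min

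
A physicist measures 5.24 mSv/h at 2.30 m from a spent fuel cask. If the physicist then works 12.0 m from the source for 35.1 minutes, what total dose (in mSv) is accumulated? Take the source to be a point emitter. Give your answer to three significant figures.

Intensity scales as (d₁/d₂)², so rate at 12.0 m:
(2.30/12.0)² = 0.03674, so 5.24 × 0.03674 = 0.1925 mSv/h.
Dose = rate × time = 0.1925 mSv/h × 0.5850 h = 0.1126 mSv.

0.113 mSv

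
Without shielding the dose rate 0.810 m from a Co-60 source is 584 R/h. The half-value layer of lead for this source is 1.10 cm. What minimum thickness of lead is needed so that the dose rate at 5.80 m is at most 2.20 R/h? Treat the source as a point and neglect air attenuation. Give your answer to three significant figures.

2.61 cm

At 5.80 m, distance alone gives (0.810/5.80)² = 0.01950, so 584 × 0.01950 = 11.39 R/h.
Further attenuation needed: 11.39/2.20 = 5.177.
n = log₂(5.177) = 2.372 half-value layers.
Thickness = 2.372 × 1.10 cm = 2.609 cm.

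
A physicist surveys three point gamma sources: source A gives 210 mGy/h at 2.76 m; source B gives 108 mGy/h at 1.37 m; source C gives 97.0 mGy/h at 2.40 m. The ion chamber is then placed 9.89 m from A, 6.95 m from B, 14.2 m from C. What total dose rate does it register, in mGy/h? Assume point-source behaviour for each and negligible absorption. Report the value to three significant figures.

23.3 mGy/h

By superposition, sum each source's inverse-square contribution:
A: 210 × (2.76/9.89)² = 16.35 mGy/h
B: 108 × (1.37/6.95)² = 4.197 mGy/h
C: 97.0 × (2.40/14.2)² = 2.771 mGy/h
Total = 16.35 + 4.197 + 2.771 = 23.32 mGy/h.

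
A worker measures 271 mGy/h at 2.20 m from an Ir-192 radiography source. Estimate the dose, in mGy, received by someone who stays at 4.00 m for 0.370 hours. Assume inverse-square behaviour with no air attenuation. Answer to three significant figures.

Applying the 1/r² law, rate at 4.00 m:
271 × (2.20/4.00)² = 271 × 0.3025 = 81.98 mGy/h.
Dose = rate × time = 81.98 mGy/h × 0.3700 h = 30.33 mGy.

30.3 mGy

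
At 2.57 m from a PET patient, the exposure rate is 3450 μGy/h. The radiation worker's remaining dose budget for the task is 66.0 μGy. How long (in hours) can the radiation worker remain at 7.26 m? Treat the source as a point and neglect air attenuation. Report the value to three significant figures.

Since intensity falls as 1/r², rate at 7.26 m:
3450 × (2.57/7.26)² = 3450 × 0.1253 = 432.3 μGy/h.
Stay time = 66.0 μGy ÷ 432.3 μGy/h = 0.1527 h.

0.153 h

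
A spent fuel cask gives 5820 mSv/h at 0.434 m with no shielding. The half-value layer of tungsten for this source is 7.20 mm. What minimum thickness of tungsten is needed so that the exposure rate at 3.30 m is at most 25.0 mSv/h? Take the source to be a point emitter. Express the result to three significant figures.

At 3.30 m, distance alone gives (0.434/3.30)² = 0.01730, so 5820 × 0.01730 = 100.7 mSv/h.
Further attenuation needed: 100.7/25.0 = 4.028.
n = log₂(4.028) = 2.010 half-value layers.
Thickness = 2.010 × 7.20 mm = 14.47 mm.

14.5 mm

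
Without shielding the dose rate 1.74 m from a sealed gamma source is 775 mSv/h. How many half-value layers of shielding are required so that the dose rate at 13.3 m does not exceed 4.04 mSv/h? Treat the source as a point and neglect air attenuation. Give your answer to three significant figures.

1.72 half-value layers

At 13.3 m, distance alone gives 775 × (1.74/13.3)² = 775 × 0.01712 = 13.27 mSv/h.
Further attenuation needed: 13.27/4.04 = 3.285.
n = log₂(3.285) = 1.716 half-value layers.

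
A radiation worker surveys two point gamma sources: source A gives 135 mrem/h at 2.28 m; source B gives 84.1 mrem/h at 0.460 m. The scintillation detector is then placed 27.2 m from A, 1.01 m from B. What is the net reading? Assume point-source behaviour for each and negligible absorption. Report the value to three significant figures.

Each source contributes Iᵢ·(dᵢ/rᵢ)²; contributions add.
A: 135 × (2.28/27.2)² = 0.9486 mrem/h
B: 84.1 × (0.460/1.01)² = 17.44 mrem/h
Total = 0.9486 + 17.44 = 18.39 mrem/h.

18.4 mrem/h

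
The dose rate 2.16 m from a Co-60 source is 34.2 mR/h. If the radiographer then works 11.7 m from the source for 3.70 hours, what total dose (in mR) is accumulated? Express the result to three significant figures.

Since intensity falls as 1/r², rate at 11.7 m:
34.2 × (2.16/11.7)² = 34.2 × 0.03408 = 1.166 mR/h.
Dose = rate × time = 1.166 mR/h × 3.700 h = 4.314 mR.

4.31 mR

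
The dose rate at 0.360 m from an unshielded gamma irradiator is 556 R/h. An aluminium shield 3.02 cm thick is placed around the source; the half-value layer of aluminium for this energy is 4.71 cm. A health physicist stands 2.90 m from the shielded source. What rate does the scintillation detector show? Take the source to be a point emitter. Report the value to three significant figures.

Distance alone: 556 × (0.360/2.90)² = 556 × 0.01541 = 8.568 R/h.
Shield: 3.02/4.71 = 0.6412 half-value layers → attenuation 2^(−0.6412) = 0.6412.
Combined: 8.568 × 0.6412 = 5.494 R/h.

5.49 R/h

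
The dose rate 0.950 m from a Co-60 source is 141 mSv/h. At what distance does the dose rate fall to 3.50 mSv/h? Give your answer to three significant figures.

Since intensity falls as 1/r², d₂ = d₁·√(I₁/I₂).
I₁/I₂ = 141/3.50 = 40.29, so d₂ = 0.950 × √40.29 = 6.030 m.

6.03 m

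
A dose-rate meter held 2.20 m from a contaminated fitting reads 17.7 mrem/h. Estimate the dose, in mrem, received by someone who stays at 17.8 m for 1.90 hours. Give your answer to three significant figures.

0.514 mrem

Applying the 1/r² law, rate at 17.8 m:
(2.20/17.8)² = 0.01528, so 17.7 × 0.01528 = 0.2705 mrem/h.
Dose = rate × time = 0.2705 mrem/h × 1.900 h = 0.5140 mrem.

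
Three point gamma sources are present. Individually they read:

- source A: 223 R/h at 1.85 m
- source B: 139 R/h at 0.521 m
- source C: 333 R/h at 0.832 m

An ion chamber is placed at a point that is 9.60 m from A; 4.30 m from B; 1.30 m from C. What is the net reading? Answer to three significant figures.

147 R/h

Each source contributes Iᵢ·(dᵢ/rᵢ)²; contributions add.
A: 223 × (1.85/9.60)² = 8.281 R/h
B: 139 × (0.521/4.30)² = 2.041 R/h
C: 333 × (0.832/1.30)² = 136.4 R/h
Total = 8.281 + 2.041 + 136.4 = 146.7 R/h.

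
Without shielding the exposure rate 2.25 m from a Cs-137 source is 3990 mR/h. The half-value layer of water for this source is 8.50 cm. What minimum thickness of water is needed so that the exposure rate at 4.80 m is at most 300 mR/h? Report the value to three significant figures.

At 4.80 m, distance alone gives (2.25/4.80)² = 0.2197, so 3990 × 0.2197 = 876.6 mR/h.
Further attenuation needed: 876.6/300 = 2.922.
n = log₂(2.922) = 1.547 half-value layers.
Thickness = 1.547 × 8.50 cm = 13.15 cm.

13.2 cm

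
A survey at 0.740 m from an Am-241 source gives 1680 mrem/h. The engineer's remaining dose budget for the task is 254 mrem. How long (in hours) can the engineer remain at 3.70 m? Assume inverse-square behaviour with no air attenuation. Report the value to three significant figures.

By the inverse-square law, rate at 3.70 m:
1680 × (0.740/3.70)² = 1680 × 0.04000 = 67.20 mrem/h.
Stay time = 254 mrem ÷ 67.20 mrem/h = 3.780 h.

3.78 h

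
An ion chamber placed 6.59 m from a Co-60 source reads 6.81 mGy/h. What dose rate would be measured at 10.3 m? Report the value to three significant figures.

2.79 mGy/h

Intensity scales as (d₁/d₂)², so scaling from 6.59 m to 10.3 m:
6.81 × (6.59/10.3)² = 6.81 × 0.4094 = 2.788 mGy/h.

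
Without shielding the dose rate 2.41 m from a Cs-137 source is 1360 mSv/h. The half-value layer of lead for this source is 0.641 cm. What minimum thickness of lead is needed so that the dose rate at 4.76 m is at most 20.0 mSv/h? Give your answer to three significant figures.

2.64 cm

At 4.76 m, distance alone gives 1360 × (2.41/4.76)² = 1360 × 0.2563 = 348.6 mSv/h.
Further attenuation needed: 348.6/20.0 = 17.43.
n = log₂(17.43) = 4.124 half-value layers.
Thickness = 4.124 × 0.641 cm = 2.643 cm.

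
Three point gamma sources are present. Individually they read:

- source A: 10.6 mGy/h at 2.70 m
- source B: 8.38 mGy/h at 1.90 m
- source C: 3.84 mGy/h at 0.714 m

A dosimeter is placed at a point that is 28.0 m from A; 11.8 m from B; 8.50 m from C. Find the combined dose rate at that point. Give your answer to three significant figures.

0.343 mGy/h

Each source contributes Iᵢ·(dᵢ/rᵢ)²; contributions add.
A: 10.6 × (2.70/28.0)² = 0.09856 mGy/h
B: 8.38 × (1.90/11.8)² = 0.2173 mGy/h
C: 3.84 × (0.714/8.50)² = 0.02710 mGy/h
Total = 0.09856 + 0.2173 + 0.02710 = 0.3430 mGy/h.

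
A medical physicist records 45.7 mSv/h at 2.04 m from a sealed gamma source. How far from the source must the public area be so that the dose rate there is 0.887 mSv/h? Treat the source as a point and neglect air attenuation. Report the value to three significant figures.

Since intensity falls as 1/r², d₂ = d₁·√(I₁/I₂).
I₁/I₂ = 45.7/0.887 = 51.52, so d₂ = 2.04 × √51.52 = 14.64 m.

14.6 m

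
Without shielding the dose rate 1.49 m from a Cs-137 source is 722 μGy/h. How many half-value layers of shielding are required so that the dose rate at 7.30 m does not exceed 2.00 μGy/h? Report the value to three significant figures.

At 7.30 m, distance alone gives (1.49/7.30)² = 0.04166, so 722 × 0.04166 = 30.08 μGy/h.
Further attenuation needed: 30.08/2.00 = 15.04.
n = log₂(15.04) = 3.911 half-value layers.

3.91 half-value layers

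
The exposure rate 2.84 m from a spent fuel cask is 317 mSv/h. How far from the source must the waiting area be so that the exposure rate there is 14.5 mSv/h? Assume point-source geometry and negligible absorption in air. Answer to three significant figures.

13.3 m

Intensity scales as (d₁/d₂)², so d₂ = d₁·√(I₁/I₂).
I₁/I₂ = 317/14.5 = 21.86, so d₂ = 2.84 × √21.86 = 13.28 m.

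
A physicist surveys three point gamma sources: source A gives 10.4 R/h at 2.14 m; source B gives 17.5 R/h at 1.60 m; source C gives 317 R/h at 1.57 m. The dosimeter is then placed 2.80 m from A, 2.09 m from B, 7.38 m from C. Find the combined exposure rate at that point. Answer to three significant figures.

By superposition, sum each source's inverse-square contribution:
A: 10.4 × (2.14/2.80)² = 6.075 R/h
B: 17.5 × (1.60/2.09)² = 10.26 R/h
C: 317 × (1.57/7.38)² = 14.35 R/h
Total = 6.075 + 10.26 + 14.35 = 30.68 R/h.

30.7 R/h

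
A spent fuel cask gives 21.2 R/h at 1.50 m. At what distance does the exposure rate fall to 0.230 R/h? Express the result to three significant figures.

14.4 m

Since intensity falls as 1/r², d₂ = d₁·√(I₁/I₂).
I₁/I₂ = 21.2/0.230 = 92.17, so d₂ = 1.50 × √92.17 = 14.40 m.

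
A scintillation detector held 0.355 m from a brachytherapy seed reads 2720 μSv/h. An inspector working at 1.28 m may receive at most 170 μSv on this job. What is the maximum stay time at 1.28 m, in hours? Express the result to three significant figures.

Intensity scales as (d₁/d₂)², so rate at 1.28 m:
(0.355/1.28)² = 0.07692, so 2720 × 0.07692 = 209.2 μSv/h.
Stay time = 170 μSv ÷ 209.2 μSv/h = 0.8126 h.

0.813 h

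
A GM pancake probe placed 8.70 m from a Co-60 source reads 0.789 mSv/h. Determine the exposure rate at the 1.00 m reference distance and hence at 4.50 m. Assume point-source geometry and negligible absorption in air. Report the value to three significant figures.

59.7 mSv/h; 2.95 mSv/h

Intensity scales as (d₁/d₂)², so
At 1.00 m: 0.789 × (8.70/1.00)² = 0.789 × 75.69 = 59.72 mSv/h
At 4.50 m: (1.00/4.50)² = 0.04938, so 59.72 × 0.04938 = 2.949 mSv/h.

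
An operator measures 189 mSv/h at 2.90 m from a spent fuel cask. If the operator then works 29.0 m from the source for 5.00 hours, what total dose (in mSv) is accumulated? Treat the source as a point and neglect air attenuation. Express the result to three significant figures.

9.45 mSv

Applying the 1/r² law, rate at 29.0 m:
189 × (2.90/29.0)² = 189 × 0.01000 = 1.890 mSv/h.
Dose = rate × time = 1.890 mSv/h × 5.000 h = 9.450 mSv.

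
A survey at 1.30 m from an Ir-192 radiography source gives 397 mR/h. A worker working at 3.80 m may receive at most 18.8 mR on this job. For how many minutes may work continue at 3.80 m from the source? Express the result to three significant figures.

Since intensity falls as 1/r², rate at 3.80 m:
397 × (1.30/3.80)² = 397 × 0.1170 = 46.45 mR/h.
Stay time = 18.8 mR ÷ 46.45 mR/h = 0.4047 h = 24.28 min.

24.3 min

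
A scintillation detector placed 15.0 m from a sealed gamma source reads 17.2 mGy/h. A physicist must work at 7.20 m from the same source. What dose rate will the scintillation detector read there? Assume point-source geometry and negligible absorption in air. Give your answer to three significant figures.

74.7 mGy/h

By the inverse-square law, scaling from 15.0 m to 7.20 m:
(15.0/7.20)² = 4.340, so 17.2 × 4.340 = 74.65 mGy/h.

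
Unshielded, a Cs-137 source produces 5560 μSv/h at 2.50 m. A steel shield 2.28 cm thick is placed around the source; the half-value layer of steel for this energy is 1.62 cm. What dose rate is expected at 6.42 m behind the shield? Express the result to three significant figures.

318 μSv/h

Distance alone: 5560 × (2.50/6.42)² = 5560 × 0.1516 = 842.9 μSv/h.
Shield: 2.28/1.62 = 1.407 half-value layers → attenuation 2^(−1.407) = 0.3771.
Combined: 842.9 × 0.3771 = 317.9 μSv/h.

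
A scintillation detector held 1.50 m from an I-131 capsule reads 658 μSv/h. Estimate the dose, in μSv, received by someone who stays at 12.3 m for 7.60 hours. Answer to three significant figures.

74.4 μSv

Using I₁d₁² = I₂d₂², rate at 12.3 m:
658 × (1.50/12.3)² = 658 × 0.01487 = 9.784 μSv/h.
Dose = rate × time = 9.784 μSv/h × 7.600 h = 74.36 μSv.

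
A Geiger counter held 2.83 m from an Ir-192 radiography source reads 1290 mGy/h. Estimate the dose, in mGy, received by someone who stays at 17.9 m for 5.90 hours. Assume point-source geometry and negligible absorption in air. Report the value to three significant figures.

Using I₁d₁² = I₂d₂², rate at 17.9 m:
(2.83/17.9)² = 0.02500, so 1290 × 0.02500 = 32.25 mGy/h.
Dose = rate × time = 32.25 mGy/h × 5.900 h = 190.3 mGy.

190 mGy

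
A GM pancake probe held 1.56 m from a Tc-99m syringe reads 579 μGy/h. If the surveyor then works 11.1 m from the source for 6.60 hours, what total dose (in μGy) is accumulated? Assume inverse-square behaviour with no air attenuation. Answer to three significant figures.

By the inverse-square law, rate at 11.1 m:
(1.56/11.1)² = 0.01975, so 579 × 0.01975 = 11.44 μGy/h.
Dose = rate × time = 11.44 μGy/h × 6.600 h = 75.50 μGy.

75.5 μGy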